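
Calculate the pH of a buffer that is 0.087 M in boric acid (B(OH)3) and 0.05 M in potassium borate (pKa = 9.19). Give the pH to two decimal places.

pH = 8.95

Using pH = pKa + log([base]/[acid]) with [base]/[acid] = 0.05/0.087:
pH = 9.19 + (-0.241) = 8.95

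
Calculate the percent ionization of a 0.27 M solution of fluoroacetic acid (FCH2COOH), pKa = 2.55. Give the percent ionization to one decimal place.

FCH2COOH ⇌ FCH2COO- + H+; let x = [H+] at equilibrium.
Ka = 10^(−2.55) = 2.82 × 10^-3
Ka = x²/(C₀ − x); solving the quadratic gives x = 2.62 × 10^-2 M.
% ionization = x/C₀ × 100% = 2.62 × 10^-2/0.27 × 100% = 9.7%

9.7%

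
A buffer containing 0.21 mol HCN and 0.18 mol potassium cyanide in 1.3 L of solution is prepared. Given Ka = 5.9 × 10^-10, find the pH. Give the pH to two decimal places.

pKa = −log(5.9 × 10^-10) = 9.229
Using pH = pKa + log([base]/[acid]) with [base]/[acid] = 0.18/0.21:
pH = 9.229 + (-0.067) = 9.16

pH = 9.16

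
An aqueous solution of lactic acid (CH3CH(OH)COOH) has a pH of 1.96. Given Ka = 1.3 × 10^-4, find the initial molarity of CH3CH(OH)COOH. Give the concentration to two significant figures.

C₀ = 9.4 × 10^-1 M

[H+] = 10^(-1.96) = 1.10 × 10^-2 M = x
Ka = x²/(C₀ − x) ⇒ C₀ = x + x²/Ka
C₀ = 1.10 × 10^-2 + (1.10 × 10^-2)²/(1.3 × 10^-4) = 9.42 × 10^-1 M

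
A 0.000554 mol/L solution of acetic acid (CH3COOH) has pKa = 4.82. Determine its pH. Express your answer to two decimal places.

CH3COOH ⇌ CH3COO- + H+
Ka = 10^(−4.82) = 1.51 × 10^-5
Ka = x²/(0.000554 − x) = 1.51 × 10^-5
x is not negligible relative to C₀; solve x² + 1.51e-05·x − 8.37e-09 = 0.
x = (−Ka + √(Ka² + 4·Ka·C₀))/2 = 8.42 × 10^-5 M
pH = −log[H+] = −log(8.42 × 10^-5) = 4.07

pH = 4.07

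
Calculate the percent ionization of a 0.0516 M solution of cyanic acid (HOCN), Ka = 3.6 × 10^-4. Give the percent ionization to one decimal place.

HOCN ⇌ OCN- + H+; let x = [H+] at equilibrium.
Solve x² + 0.00036x − 1.86e-05 = 0 → x = 4.13 × 10^-3 M
% ionization = x/C₀ × 100% = 4.13 × 10^-3/0.0516 × 100% = 8.0%

8.0%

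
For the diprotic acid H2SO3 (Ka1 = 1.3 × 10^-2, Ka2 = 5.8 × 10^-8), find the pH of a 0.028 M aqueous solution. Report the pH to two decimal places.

Since Ka1 ≫ Ka2, the first ionization dominates [H+].
Ka1 = x²/(0.028 − x) = 1.3 × 10^-2
Solving the quadratic: x = (−Ka1 + √(Ka1² + 4·Ka1·C₀))/2 = 1.37 × 10^-2 M
pH = −log(1.37 × 10^-2) = 1.86

pH = 1.86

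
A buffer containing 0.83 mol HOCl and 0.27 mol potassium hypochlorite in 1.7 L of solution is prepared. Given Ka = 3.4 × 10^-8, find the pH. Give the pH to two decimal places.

pH = 6.98

pKa = −log(3.4 × 10^-8) = 7.469
Using pH = pKa + log([base]/[acid]) with [base]/[acid] = 0.27/0.83:
pH = 7.469 + (-0.488) = 6.98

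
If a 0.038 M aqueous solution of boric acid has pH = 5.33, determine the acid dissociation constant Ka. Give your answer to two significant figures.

[H+] = 10^(-5.33) = 4.68 × 10^-6 M
At equilibrium [HA] = 0.038 − 4.68 × 10^-6 = 3.80 × 10^-2 M
Ka = [H+][A-]/[HA] = (4.68 × 10^-6)² / 3.80 × 10^-2 = 5.8 × 10^-10

Ka = 5.8 × 10^-10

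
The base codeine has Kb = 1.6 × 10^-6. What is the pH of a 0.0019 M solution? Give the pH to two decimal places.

C18H21NO3 + H2O ⇌ C18H22NO3+ + OH-
Kb = x²/(0.0019 − x) = 1.6 × 10^-6
Since Kb ≪ C₀, x ≈ √(Kb·C₀) = 5.51 × 10^-5 M.
Check: 2.9% ionized — well under 5%, approximation valid.
pOH = 4.26, so pH = 14.00 − pOH = 9.74

pH = 9.74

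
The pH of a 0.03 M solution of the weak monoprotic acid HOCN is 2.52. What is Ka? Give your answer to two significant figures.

Ka = 3.4 × 10^-4

[H+] = 10^(-2.52) = 3.02 × 10^-3 M
At equilibrium [HA] = 0.03 − 3.02 × 10^-3 = 2.70 × 10^-2 M
Ka = [H+][A-]/[HA] = (3.02 × 10^-3)² / 2.70 × 10^-2 = 3.4 × 10^-4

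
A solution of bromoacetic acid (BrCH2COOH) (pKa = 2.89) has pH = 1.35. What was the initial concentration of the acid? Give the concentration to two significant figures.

C₀ = 1.6 M

[H+] = 10^(-1.35) = 4.47 × 10^-2 M = x
Ka = 10^(−2.89) = 1.29 × 10^-3
Ka = x²/(C₀ − x) ⇒ C₀ = x + x²/Ka
C₀ = 4.47 × 10^-2 + (4.47 × 10^-2)²/(1.29 × 10^-3) = 1.59 M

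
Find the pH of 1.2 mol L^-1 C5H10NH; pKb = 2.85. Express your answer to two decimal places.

C5H10NH + H2O ⇌ C5H10NH2+ + OH-
Kb = 10^(−2.85) = 1.41 × 10^-3
Kb = [OH-]²/(1.2 − [OH-]) = 1.41 × 10^-3
Assume [OH-] ≪ 1.2: [OH-] ≈ √(1.41 × 10^-3 × 1.2) = 4.11 × 10^-2 M
Check: 3.4% ionized — well under 5%, approximation valid.
pOH = 1.39, so pH = 14.00 − pOH = 12.61

pH = 12.61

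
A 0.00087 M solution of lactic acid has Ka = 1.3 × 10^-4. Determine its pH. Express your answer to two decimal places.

pH = 3.56

CH3CH(OH)COOH ⇌ CH3CH(OH)COO- + H+
From the ICE table, Ka = [H+]²/(0.00087 − [H+]) = 1.3 × 10^-4.
The 5% rule fails; solving [H+]² + Ka·[H+] − Ka·C₀ = 0 exactly:
[H+] = (−Ka + √(Ka² + 4·Ka·C₀))/2 = 2.78 × 10^-4 M
pH = −log[H+] = −log(2.78 × 10^-4) = 3.56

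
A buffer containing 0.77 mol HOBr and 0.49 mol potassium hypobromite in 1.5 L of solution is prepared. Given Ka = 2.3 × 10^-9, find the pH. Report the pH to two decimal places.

pKa = −log(2.3 × 10^-9) = 8.638
Henderson–Hasselbalch: pH = pKa + log([OBr-]/[HOBr]) = 8.638 + log(0.49/0.77)
pH = 8.638 + (-0.196) = 8.44

pH = 8.44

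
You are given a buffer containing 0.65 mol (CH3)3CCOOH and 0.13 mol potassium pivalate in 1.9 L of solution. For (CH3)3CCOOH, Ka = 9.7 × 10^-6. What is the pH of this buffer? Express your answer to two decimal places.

pH = 4.31

pKa = −log(9.7 × 10^-6) = 5.013
Henderson–Hasselbalch: pH = pKa + log([(CH3)3CCOO-]/[(CH3)3CCOOH]) = 5.013 + log(0.13/0.65)
pH = 5.013 + (-0.699) = 4.31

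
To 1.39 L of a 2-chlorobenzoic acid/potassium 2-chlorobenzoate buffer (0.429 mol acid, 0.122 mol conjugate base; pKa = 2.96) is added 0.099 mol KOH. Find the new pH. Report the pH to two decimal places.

After neutralization: n(ClC6H4COOH) = 0.33 mol, n(ClC6H4COO-) = 0.221 mol.
pH = pKa + log([A⁻]/[HA]) = 2.96 + log(0.221/0.33) = 2.96 -0.174

pH = 2.79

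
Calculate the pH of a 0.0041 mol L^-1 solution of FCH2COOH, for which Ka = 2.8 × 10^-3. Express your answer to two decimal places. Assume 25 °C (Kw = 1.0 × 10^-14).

pH = 2.64

FCH2COOH ⇌ FCH2COO- + H+
From the ICE table, Ka = [H+]²/(0.0041 − [H+]) = 2.8 × 10^-3.
Here C₀/Ka ≈ 1.46, so the small-[H+] approximation fails. Use the quadratic:
[H+] = [−0.0028 + √(0.0028² + 4.59e-05)]/2 = 2.27 × 10^-3 M
pH = −log[H+] = −log(2.27 × 10^-3) = 2.64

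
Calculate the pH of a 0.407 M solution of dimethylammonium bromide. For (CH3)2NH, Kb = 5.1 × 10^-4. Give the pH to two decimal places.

(CH3)2NH2+ is the conjugate acid of the weak base (CH3)2NH.
Ka = Kw/Kb = 1.0×10^-14 / 5.1 × 10^-4 = 1.96 × 10^-11
Ka = [H+]²/(0.407 − [H+]) = 1.96 × 10^-11
Since Ka ≪ C₀, [H+] ≈ √(Ka·C₀) = 2.82 × 10^-6 M.
([H+]/C₀ = 0.00069% < 5%, so the approximation holds.)
pH = −log(2.82 × 10^-6) = 5.55

pH = 5.55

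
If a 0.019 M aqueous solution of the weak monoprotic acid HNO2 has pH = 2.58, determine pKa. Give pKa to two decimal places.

pKa = 3.37

[H+] = 10^(-2.58) = 2.63 × 10^-3 M
At equilibrium [HA] = 0.019 − 2.63 × 10^-3 = 1.64 × 10^-2 M
Ka = [H+][A-]/[HA] = (2.63 × 10^-3)² / 1.64 × 10^-2 = 4.22 × 10^-4
pKa = -log(4.22 × 10^-4) = 3.37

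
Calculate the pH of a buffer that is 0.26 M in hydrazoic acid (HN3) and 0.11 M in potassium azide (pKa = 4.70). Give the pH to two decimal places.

pH = pKa + log([A⁻]/[HA]) = 4.70 + log(0.11/0.26)
pH = 4.70 + (-0.374) = 4.33

pH = 4.33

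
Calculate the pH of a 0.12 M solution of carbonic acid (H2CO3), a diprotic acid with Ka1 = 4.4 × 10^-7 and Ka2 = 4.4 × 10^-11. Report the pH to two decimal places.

pH = 3.64

Since Ka1 ≫ Ka2, the first ionization dominates [H+].
Ka1 = x²/(0.12 − x) = 4.4 × 10^-7
x ≈ √(4.4 × 10^-7 × 0.12) = 2.30 × 10^-4 M
pH = −log(2.30 × 10^-4) = 3.64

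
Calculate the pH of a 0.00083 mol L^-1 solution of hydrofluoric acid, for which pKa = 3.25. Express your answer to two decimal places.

pH = 3.34

HF ⇌ F- + H+
Ka = 10^(−3.25) = 5.62 × 10^-4
From the ICE table, Ka = [H+]²/(0.00083 − [H+]) = 5.62 × 10^-4.
[H+] is not negligible relative to C₀; solve [H+]² + 0.000562·[H+] − 4.66e-07 = 0.
[H+] = (−Ka + √(Ka² + 4·Ka·C₀))/2 = 4.58 × 10^-4 M
pH = −log(4.58 × 10^-4) = 3.34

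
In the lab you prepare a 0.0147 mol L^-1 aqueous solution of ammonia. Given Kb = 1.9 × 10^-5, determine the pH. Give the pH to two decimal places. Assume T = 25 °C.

NH3 + H2O ⇌ NH4+ + OH-
Kb = x²/(0.0147 − x) = 1.9 × 10^-5
Assume x ≪ 0.0147: x ≈ √(1.9 × 10^-5 × 0.0147) = 5.28 × 10^-4 M
Check: 3.6% ionized — well under 5%, approximation valid.
pOH = −log(5.28 × 10^-4) = 3.28; pH = 14.00 − 3.28 = 10.72

pH = 10.72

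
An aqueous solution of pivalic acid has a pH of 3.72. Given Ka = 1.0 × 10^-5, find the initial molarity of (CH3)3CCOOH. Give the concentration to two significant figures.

C₀ = 3.8 × 10^-3 M

[H+] = 10^(-3.72) = 1.91 × 10^-4 M = x
Ka = x²/(C₀ − x) ⇒ C₀ = x + x²/Ka
C₀ = 1.91 × 10^-4 + (1.91 × 10^-4)²/(1.0 × 10^-5) = 3.84 × 10^-3 M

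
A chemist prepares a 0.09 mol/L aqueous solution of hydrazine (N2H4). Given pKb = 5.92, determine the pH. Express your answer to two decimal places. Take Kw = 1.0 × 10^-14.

N2H4 + H2O ⇌ N2H5+ + OH-
Kb = 10^(−5.92) = 1.20 × 10^-6
Kb = x²/(0.09 − x) = 1.20 × 10^-6
Neglecting x in the denominator: x = √(1.20 × 10^-6 × 0.09) = 3.29 × 10^-4 M
pOH = 3.48, so pH = 14.00 − pOH = 10.52

pH = 10.52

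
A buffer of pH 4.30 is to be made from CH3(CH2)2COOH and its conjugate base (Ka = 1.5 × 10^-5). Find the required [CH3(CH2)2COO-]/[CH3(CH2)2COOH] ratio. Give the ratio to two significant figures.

ratio = 0.30

pKa = -log(1.5 × 10^-5) = 4.824
pH = pKa + log(r) ⇒ log(r) = 4.30 − 4.824 = -0.524
r = [CH3(CH2)2COO-]/[CH3(CH2)2COOH] = 10^(-0.524) = 0.299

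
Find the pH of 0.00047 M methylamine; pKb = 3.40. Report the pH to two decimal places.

pH = 10.44

CH3NH2 + H2O ⇌ CH3NH3+ + OH-
Kb = 10^(−3.40) = 3.98 × 10^-4
From the ICE table, Kb = x²/(0.00047 − x) = 3.98 × 10^-4.
x is not negligible relative to C₀; solve x² + 0.000398·x − 1.87e-07 = 0.
x = [−0.000398 + √(0.000398² + 7.48e-07)]/2 = 2.77 × 10^-4 M
pOH = 3.56, so pH = 14.00 − pOH = 10.44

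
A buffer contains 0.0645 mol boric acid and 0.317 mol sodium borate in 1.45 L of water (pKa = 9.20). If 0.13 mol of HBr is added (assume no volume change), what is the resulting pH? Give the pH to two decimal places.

Added H+ converts B(OH)4- to B(OH)3: B(OH)3 → 0.195 mol, B(OH)4- → 0.187 mol.
pH = pKa + log(n_B(OH)4-/n_B(OH)3) = 9.20 + log(0.187/0.195) = 9.20 + (-0.018)

pH = 9.18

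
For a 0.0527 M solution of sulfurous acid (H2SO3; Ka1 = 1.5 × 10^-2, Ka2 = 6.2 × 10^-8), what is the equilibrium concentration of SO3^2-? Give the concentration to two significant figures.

First ionization gives [H+] ≈ [HSO3-] = 2.16 × 10^-2 M.
Second step: Ka2 = [H+][SO3^2-]/[HSO3-] ≈ [SO3^2-] (since [H+] ≈ [HSO3-]).
So [SO3^2-] ≈ Ka2.

6.2 × 10^-8 M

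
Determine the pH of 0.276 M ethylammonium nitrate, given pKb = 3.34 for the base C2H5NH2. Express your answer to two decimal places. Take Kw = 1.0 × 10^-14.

pH = 5.61

C2H5NH3+ is the conjugate acid of the weak base C2H5NH2.
Kb = 10^(−3.34) = 4.57 × 10^-4
Ka = Kw/Kb = 1.0×10^-14 / 4.57 × 10^-4 = 2.19 × 10^-11
From the ICE table, Ka = [H+]²/(0.276 − [H+]) = 2.19 × 10^-11.
Assume [H+] ≪ 0.276: [H+] ≈ √(2.19 × 10^-11 × 0.276) = 2.46 × 10^-6 M
Check: 0.00089% ionized — well under 5%, approximation valid.
pH = −log(2.46 × 10^-6) = 5.61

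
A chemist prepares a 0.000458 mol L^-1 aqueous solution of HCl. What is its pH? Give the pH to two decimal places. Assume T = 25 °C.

pH = 3.34

HCl is a strong acid and dissociates completely, so [H+] = 0.000458 M.
pH = -log(0.000458) = 3.34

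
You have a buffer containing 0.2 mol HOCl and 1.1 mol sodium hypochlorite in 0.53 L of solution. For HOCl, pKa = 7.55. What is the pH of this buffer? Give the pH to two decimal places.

pH = pKa + log([A⁻]/[HA]) = 7.55 + log(1.1/0.2)
pH = 7.55 + (+0.740) = 8.29

pH = 8.29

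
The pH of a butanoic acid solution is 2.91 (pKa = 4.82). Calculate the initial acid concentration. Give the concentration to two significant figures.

[H+] = 10^(-2.91) = 1.23 × 10^-3 M = x
Ka = 10^(−4.82) = 1.51 × 10^-5
Ka = x²/(C₀ − x) ⇒ C₀ = x + x²/Ka
C₀ = 1.23 × 10^-3 + (1.23 × 10^-3)²/(1.51 × 10^-5) = 1.01 × 10^-1 M

C₀ = 1.0 × 10^-1 M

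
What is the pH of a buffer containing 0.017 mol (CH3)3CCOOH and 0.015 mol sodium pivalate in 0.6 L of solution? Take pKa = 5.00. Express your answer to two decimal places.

pH = 4.95

pH = pKa + log([A⁻]/[HA]) = 5.00 + log(0.015/0.017)
pH = 5.00 + (-0.054) = 4.95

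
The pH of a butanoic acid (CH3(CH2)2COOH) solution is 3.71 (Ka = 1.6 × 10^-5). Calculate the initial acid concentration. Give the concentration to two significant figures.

C₀ = 2.6 × 10^-3 M

[H+] = 10^(-3.71) = 1.95 × 10^-4 M = x
Ka = x²/(C₀ − x) ⇒ C₀ = x + x²/Ka
C₀ = 1.95 × 10^-4 + (1.95 × 10^-4)²/(1.6 × 10^-5) = 2.57 × 10^-3 M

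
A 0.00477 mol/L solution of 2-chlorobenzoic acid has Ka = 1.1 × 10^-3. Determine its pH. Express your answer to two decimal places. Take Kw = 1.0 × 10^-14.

pH = 2.74

ClC6H4COOH ⇌ ClC6H4COO- + H+
From the ICE table, Ka = [H+]²/(0.00477 − [H+]) = 1.1 × 10^-3.
[H+] is not negligible relative to C₀; solve [H+]² + 0.0011·[H+] − 5.25e-06 = 0.
[H+] = (−Ka + √(Ka² + 4·Ka·C₀))/2 = 1.81 × 10^-3 M
pH = −log[H+] = −log(1.81 × 10^-3) = 2.74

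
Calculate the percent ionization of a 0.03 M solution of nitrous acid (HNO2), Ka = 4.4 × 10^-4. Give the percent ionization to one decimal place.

HNO2 ⇌ NO2- + H+; let x = [H+] at equilibrium.
Solve x² + 0.00044x − 1.32e-05 = 0 → x = 3.42 × 10^-3 M
Fraction ionized = 3.42 × 10^-3 / 0.03 = 0.1140 → 11.4%

11.4%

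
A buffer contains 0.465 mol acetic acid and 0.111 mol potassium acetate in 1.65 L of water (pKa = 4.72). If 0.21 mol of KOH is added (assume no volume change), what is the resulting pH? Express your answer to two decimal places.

After neutralization: n(CH3COOH) = 0.255 mol, n(CH3COO-) = 0.321 mol.
Henderson–Hasselbalch with mole ratio 0.321/0.255: pH = 4.72 + (+0.100)

pH = 4.82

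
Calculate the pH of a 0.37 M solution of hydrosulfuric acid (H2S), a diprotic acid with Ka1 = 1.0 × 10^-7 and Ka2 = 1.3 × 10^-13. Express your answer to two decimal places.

pH = 3.72

Since Ka1 ≫ Ka2, the first ionization dominates [H+].
Ka1 = x²/(0.37 − x) = 1.0 × 10^-7
x ≈ √(1.0 × 10^-7 × 0.37) = 1.92 × 10^-4 M
pH = −log(1.92 × 10^-4) = 3.72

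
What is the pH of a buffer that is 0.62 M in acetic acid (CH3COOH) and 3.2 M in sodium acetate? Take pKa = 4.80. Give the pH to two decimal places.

pH = 5.51

pH = pKa + log([A⁻]/[HA]) = 4.80 + log(3.2/0.62)
pH = 4.80 + (+0.713) = 5.51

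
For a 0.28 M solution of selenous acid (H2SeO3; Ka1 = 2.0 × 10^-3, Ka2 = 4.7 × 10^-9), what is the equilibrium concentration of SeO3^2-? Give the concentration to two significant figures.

First ionization gives [H+] ≈ [HSeO3-] = 2.27 × 10^-2 M.
Second step: Ka2 = [H+][SeO3^2-]/[HSeO3-] ≈ [SeO3^2-] (since [H+] ≈ [HSeO3-]).
So [SeO3^2-] ≈ Ka2.

4.7 × 10^-9 M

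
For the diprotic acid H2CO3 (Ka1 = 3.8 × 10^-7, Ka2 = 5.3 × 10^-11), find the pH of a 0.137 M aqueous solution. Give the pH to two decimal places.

Since Ka1 ≫ Ka2, the first ionization dominates [H+].
Ka1 = x²/(0.137 − x) = 3.8 × 10^-7
x ≈ √(3.8 × 10^-7 × 0.137) = 2.28 × 10^-4 M
pH = −log(2.28 × 10^-4) = 3.64

pH = 3.64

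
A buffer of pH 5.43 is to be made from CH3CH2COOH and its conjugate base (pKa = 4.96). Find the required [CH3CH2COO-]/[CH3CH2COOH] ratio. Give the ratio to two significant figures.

ratio = 3.0

pH = pKa + log(r) ⇒ log(r) = 5.43 − 4.96 = +0.47
r = [CH3CH2COO-]/[CH3CH2COOH] = 10^(+0.47) = 2.95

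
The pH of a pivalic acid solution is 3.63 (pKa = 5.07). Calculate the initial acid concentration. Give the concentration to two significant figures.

C₀ = 6.7 × 10^-3 M

[H+] = 10^(-3.63) = 2.34 × 10^-4 M = x
Ka = 10^(−5.07) = 8.51 × 10^-6
Ka = x²/(C₀ − x) ⇒ C₀ = x + x²/Ka
C₀ = 2.34 × 10^-4 + (2.34 × 10^-4)²/(8.51 × 10^-6) = 6.67 × 10^-3 M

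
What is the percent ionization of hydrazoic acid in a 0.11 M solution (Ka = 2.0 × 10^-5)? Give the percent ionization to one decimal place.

HN3 ⇌ N3- + H+; let x = [H+] at equilibrium.
x ≈ √(Ka·C₀) = √(2.0 × 10^-5 × 0.11) = 1.48 × 10^-3 M
Fraction ionized = 1.48 × 10^-3 / 0.11 = 0.0135 → 1.3%

1.3%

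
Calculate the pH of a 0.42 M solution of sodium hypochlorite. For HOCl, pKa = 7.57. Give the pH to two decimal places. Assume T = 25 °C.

pH = 10.60

OCl- is the conjugate base of the weak acid HOCl.
Ka = 10^(−7.57) = 2.69 × 10^-8
Kb = Kw/Ka = 1.0×10^-14 / 2.69 × 10^-8 = 3.72 × 10^-7
Let x = [OH-] at equilibrium. Kb = x²/(0.42 − x).
Since Kb ≪ C₀, x ≈ √(Kb·C₀) = 3.95 × 10^-4 M.
(x/C₀ = 0.094% < 5%, so the approximation holds.)
pOH = −log(3.95 × 10^-4) = 3.40; pH = 14.00 − 3.40 = 10.60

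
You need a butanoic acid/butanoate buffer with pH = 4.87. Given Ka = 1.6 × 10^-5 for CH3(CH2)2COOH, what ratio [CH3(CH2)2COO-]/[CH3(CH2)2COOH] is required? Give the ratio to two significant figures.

pKa = -log(1.6 × 10^-5) = 4.796
pH = pKa + log(r) ⇒ log(r) = 4.87 − 4.796 = +0.074
r = [CH3(CH2)2COO-]/[CH3(CH2)2COOH] = 10^(+0.074) = 1.19

ratio = 1.2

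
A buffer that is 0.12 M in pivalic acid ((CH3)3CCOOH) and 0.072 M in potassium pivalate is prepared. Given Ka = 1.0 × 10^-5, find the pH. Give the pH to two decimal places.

pH = 4.78

pKa = −log(1.0 × 10^-5) = 5.000
Henderson–Hasselbalch: pH = pKa + log([(CH3)3CCOO-]/[(CH3)3CCOOH]) = 5.000 + log(0.072/0.12)
pH = 5.000 + (-0.222) = 4.78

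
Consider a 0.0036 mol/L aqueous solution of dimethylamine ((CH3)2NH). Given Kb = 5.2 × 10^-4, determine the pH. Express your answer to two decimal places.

(CH3)2NH + H2O ⇌ (CH3)2NH2+ + OH-
Kb = [OH-]²/(0.0036 − [OH-]) = 5.2 × 10^-4
Here C₀/Kb ≈ 6.92, so the small-[OH-] approximation fails. Use the quadratic:
[OH-] = (−Kb + √(Kb² + 4·Kb·C₀))/2 = 1.13 × 10^-3 M
pOH = 2.95, so pH = 14.00 − pOH = 11.05

pH = 11.05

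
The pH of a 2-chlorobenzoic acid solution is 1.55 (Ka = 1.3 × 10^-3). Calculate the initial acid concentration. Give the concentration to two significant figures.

C₀ = 6.4 × 10^-1 M

[H+] = 10^(-1.55) = 2.82 × 10^-2 M = x
Ka = x²/(C₀ − x) ⇒ C₀ = x + x²/Ka
C₀ = 2.82 × 10^-2 + (2.82 × 10^-2)²/(1.3 × 10^-3) = 6.40 × 10^-1 M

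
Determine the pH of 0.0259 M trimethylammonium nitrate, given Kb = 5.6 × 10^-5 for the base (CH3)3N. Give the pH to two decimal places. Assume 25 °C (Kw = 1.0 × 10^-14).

(CH3)3NH+ is the conjugate acid of the weak base (CH3)3N.
Ka = Kw/Kb = 1.0×10^-14 / 5.6 × 10^-5 = 1.79 × 10^-10
Ka = x²/(0.0259 − x) = 1.79 × 10^-10
Assume x ≪ 0.0259: x ≈ √(1.79 × 10^-10 × 0.0259) = 2.15 × 10^-6 M
(x/C₀ = 0.0083% < 5%, so the approximation holds.)
pH = −log(2.15 × 10^-6) = 5.67

pH = 5.67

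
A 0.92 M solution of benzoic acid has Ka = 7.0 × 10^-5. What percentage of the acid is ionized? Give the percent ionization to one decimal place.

C6H5COOH ⇌ C6H5COO- + H+; let x = [H+] at equilibrium.
x ≈ √(Ka·C₀) = √(7.0 × 10^-5 × 0.92) = 8.02 × 10^-3 M
% ionization = x/C₀ × 100% = 8.02 × 10^-3/0.92 × 100% = 0.9%

0.9%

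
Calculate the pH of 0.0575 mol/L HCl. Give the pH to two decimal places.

HCl is a strong acid and dissociates completely, so [H+] = 0.0575 M.
pH = -log(0.0575) = 1.24

pH = 1.24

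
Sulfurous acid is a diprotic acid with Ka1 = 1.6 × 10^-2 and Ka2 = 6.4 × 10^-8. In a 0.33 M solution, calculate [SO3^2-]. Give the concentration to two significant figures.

6.4 × 10^-8 M

First ionization gives [H+] ≈ [HSO3-] = 6.51 × 10^-2 M.
Second step: Ka2 = [H+][SO3^2-]/[HSO3-] ≈ [SO3^2-] (since [H+] ≈ [HSO3-]).
So [SO3^2-] ≈ Ka2.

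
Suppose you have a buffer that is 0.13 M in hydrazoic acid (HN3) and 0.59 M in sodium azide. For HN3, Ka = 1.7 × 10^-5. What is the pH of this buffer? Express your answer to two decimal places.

pH = 5.43

pKa = −log(1.7 × 10^-5) = 4.770
pH = pKa + log([A⁻]/[HA]) = 4.770 + log(0.59/0.13)
pH = 4.770 + (+0.657) = 5.43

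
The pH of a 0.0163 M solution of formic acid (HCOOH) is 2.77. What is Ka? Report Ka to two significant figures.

Ka = 2.0 × 10^-4

[H+] = 10^(-2.77) = 1.70 × 10^-3 M
At equilibrium [HA] = 0.0163 − 1.70 × 10^-3 = 1.46 × 10^-2 M
Ka = [H+][A-]/[HA] = (1.70 × 10^-3)² / 1.46 × 10^-2 = 2.0 × 10^-4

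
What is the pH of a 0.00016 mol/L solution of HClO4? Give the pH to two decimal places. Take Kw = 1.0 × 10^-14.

HClO4 is a strong acid and dissociates completely, so [H+] = 0.00016 M.
pH = -log(0.00016) = 3.80

pH = 3.80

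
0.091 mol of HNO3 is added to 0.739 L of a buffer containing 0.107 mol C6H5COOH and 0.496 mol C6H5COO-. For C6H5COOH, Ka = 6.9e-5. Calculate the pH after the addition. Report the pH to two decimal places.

pH = 4.47

After neutralization: n(C6H5COOH) = 0.198 mol, n(C6H5COO-) = 0.405 mol.
pKa = −log(6.9 × 10^-5) = 4.161
Henderson–Hasselbalch with mole ratio 0.405/0.198: pH = 4.161 + (+0.311)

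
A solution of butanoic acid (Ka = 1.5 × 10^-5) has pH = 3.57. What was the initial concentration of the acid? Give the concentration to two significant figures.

C₀ = 5.1 × 10^-3 M

[H+] = 10^(-3.57) = 2.69 × 10^-4 M = x
Ka = x²/(C₀ − x) ⇒ C₀ = x + x²/Ka
C₀ = 2.69 × 10^-4 + (2.69 × 10^-4)²/(1.5 × 10^-5) = 5.09 × 10^-3 M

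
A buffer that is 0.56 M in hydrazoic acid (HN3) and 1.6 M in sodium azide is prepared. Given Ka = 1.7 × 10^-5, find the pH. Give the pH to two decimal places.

pKa = −log(1.7 × 10^-5) = 4.770
pH = pKa + log([A⁻]/[HA]) = 4.770 + log(1.6/0.56)
pH = 4.770 + (+0.456) = 5.23

pH = 5.23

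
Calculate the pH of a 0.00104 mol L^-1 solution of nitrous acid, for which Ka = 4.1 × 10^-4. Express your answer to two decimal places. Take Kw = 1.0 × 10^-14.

pH = 3.32

HNO2 ⇌ NO2- + H+
Ka = [H+]²/(0.00104 − [H+]) = 4.1 × 10^-4
The 5% rule fails; solving [H+]² + Ka·[H+] − Ka·C₀ = 0 exactly:
[H+] = (−Ka + √(Ka² + 4·Ka·C₀))/2 = 4.79 × 10^-4 M
pH = −log(4.79 × 10^-4) = 3.32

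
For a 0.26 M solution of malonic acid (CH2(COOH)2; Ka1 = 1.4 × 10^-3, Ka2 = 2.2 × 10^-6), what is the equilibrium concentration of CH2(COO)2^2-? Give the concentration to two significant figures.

First ionization gives [H+] ≈ [CH2(COOH)COO-] = 1.84 × 10^-2 M.
Second step: Ka2 = [H+][CH2(COO)2^2-]/[CH2(COOH)COO-] ≈ [CH2(COO)2^2-] (since [H+] ≈ [CH2(COOH)COO-]).
So [CH2(COO)2^2-] ≈ Ka2.

2.2 × 10^-6 M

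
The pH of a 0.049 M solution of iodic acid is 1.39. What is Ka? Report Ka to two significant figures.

Ka = 2.0 × 10^-1

[H+] = 10^(-1.39) = 4.07 × 10^-2 M
At equilibrium [HA] = 0.049 − 4.07 × 10^-2 = 8.30 × 10^-3 M
Ka = [H+][A-]/[HA] = (4.07 × 10^-2)² / 8.30 × 10^-3 = 2.0 × 10^-1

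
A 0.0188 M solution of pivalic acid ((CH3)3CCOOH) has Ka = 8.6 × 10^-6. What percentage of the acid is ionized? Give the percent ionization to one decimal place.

2.1%

(CH3)3CCOOH ⇌ (CH3)3CCOO- + H+; let x = [H+] at equilibrium.
x ≈ √(Ka·C₀) = √(8.6 × 10^-6 × 0.0188) = 4.02 × 10^-4 M
% ionization = x/C₀ × 100% = 4.02 × 10^-4/0.0188 × 100% = 2.1%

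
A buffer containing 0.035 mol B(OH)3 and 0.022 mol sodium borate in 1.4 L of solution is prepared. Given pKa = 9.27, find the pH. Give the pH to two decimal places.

pH = 9.07

Henderson–Hasselbalch: pH = pKa + log([B(OH)4-]/[B(OH)3]) = 9.27 + log(0.022/0.035)
pH = 9.27 + (-0.202) = 9.07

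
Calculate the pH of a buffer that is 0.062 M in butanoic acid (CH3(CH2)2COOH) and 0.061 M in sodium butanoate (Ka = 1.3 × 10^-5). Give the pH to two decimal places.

pH = 4.88

pKa = −log(1.3 × 10^-5) = 4.886
Henderson–Hasselbalch: pH = pKa + log([CH3(CH2)2COO-]/[CH3(CH2)2COOH]) = 4.886 + log(0.061/0.062)
pH = 4.886 + (-0.007) = 4.88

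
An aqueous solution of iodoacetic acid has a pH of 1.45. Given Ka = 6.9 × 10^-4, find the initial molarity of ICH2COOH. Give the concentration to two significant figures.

[H+] = 10^(-1.45) = 3.55 × 10^-2 M = x
Ka = x²/(C₀ − x) ⇒ C₀ = x + x²/Ka
C₀ = 3.55 × 10^-2 + (3.55 × 10^-2)²/(6.9 × 10^-4) = 1.86 M

C₀ = 1.9 M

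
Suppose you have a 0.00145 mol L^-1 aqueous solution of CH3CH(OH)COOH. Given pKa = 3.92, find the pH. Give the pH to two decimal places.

pH = 3.44

CH3CH(OH)COOH ⇌ CH3CH(OH)COO- + H+
Ka = 10^(−3.92) = 1.20 × 10^-4
From the ICE table, Ka = [H+]²/(0.00145 − [H+]) = 1.20 × 10^-4.
The 5% rule fails; solving [H+]² + Ka·[H+] − Ka·C₀ = 0 exactly:
[H+] = [−0.00012 + √(0.00012² + 6.96e-07)]/2 = 3.61 × 10^-4 M
pH = −log[H+] = −log(3.61 × 10^-4) = 3.44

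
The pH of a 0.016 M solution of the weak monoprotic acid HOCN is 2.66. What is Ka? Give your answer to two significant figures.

[H+] = 10^(-2.66) = 2.19 × 10^-3 M
At equilibrium [HA] = 0.016 − 2.19 × 10^-3 = 1.38 × 10^-2 M
Ka = [H+][A-]/[HA] = (2.19 × 10^-3)² / 1.38 × 10^-2 = 3.5 × 10^-4

Ka = 3.5 × 10^-4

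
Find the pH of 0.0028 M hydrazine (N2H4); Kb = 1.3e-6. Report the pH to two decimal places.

N2H4 + H2O ⇌ N2H5+ + OH-
Kb = [OH-]²/(0.0028 − [OH-]) = 1.3 × 10^-6
Since Kb ≪ C₀, [OH-] ≈ √(Kb·C₀) = 6.03 × 10^-5 M.
pOH = 4.22, so pH = 14.00 − pOH = 9.78

pH = 9.78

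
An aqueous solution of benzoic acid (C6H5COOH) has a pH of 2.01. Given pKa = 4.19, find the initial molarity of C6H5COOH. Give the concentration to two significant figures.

[H+] = 10^(-2.01) = 9.77 × 10^-3 M = x
Ka = 10^(−4.19) = 6.46 × 10^-5
Ka = x²/(C₀ − x) ⇒ C₀ = x + x²/Ka
C₀ = 9.77 × 10^-3 + (9.77 × 10^-3)²/(6.46 × 10^-5) = 1.49 M

C₀ = 1.5 M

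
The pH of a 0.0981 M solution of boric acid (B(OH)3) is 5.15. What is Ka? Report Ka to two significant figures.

[H+] = 10^(-5.15) = 7.08 × 10^-6 M
At equilibrium [HA] = 0.0981 − 7.08 × 10^-6 = 9.81 × 10^-2 M
Ka = [H+][A-]/[HA] = (7.08 × 10^-6)² / 9.81 × 10^-2 = 5.1 × 10^-10

Ka = 5.1 × 10^-10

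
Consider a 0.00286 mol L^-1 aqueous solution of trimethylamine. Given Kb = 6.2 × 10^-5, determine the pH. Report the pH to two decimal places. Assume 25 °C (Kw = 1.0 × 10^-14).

(CH3)3N + H2O ⇌ (CH3)3NH+ + OH-
Kb = [OH-]²/(0.00286 − [OH-]) = 6.2 × 10^-5
[OH-] is not negligible relative to C₀; solve [OH-]² + 6.2e-05·[OH-] − 1.77e-07 = 0.
[OH-] = [−6.2e-05 + √(6.2e-05² + 7.09e-07)]/2 = 3.91 × 10^-4 M
pOH = −log(3.91 × 10^-4) = 3.41; pH = 14.00 − 3.41 = 10.59

pH = 10.59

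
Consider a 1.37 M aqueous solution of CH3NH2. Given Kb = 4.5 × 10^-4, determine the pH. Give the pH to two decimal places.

CH3NH2 + H2O ⇌ CH3NH3+ + OH-
Let x = [OH-] at equilibrium. Kb = x²/(1.37 − x).
Since Kb ≪ C₀, x ≈ √(Kb·C₀) = 2.48 × 10^-2 M.
Check: 1.8% ionized — well under 5%, approximation valid.
pOH = 1.61, so pH = 14.00 − pOH = 12.39

pH = 12.39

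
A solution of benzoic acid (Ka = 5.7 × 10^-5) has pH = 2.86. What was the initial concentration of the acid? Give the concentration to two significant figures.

[H+] = 10^(-2.86) = 1.38 × 10^-3 M = x
Ka = x²/(C₀ − x) ⇒ C₀ = x + x²/Ka
C₀ = 1.38 × 10^-3 + (1.38 × 10^-3)²/(5.7 × 10^-5) = 3.48 × 10^-2 M

C₀ = 3.5 × 10^-2 M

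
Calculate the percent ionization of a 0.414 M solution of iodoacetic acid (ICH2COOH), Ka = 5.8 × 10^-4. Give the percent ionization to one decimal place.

ICH2COOH ⇌ ICH2COO- + H+; let x = [H+] at equilibrium.
x ≈ √(Ka·C₀) = √(5.8 × 10^-4 × 0.414) = 1.55 × 10^-2 M
Fraction ionized = 1.55 × 10^-2 / 0.414 = 0.0374 → 3.7%

3.7%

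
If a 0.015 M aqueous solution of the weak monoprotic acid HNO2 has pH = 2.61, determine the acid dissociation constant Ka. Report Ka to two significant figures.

Ka = 4.8 × 10^-4

[H+] = 10^(-2.61) = 2.45 × 10^-3 M
At equilibrium [HA] = 0.015 − 2.45 × 10^-3 = 1.25 × 10^-2 M
Ka = [H+][A-]/[HA] = (2.45 × 10^-3)² / 1.25 × 10^-2 = 4.8 × 10^-4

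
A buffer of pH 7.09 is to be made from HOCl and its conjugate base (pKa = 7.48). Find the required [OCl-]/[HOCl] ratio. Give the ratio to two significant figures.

ratio = 0.41

pH = pKa + log(r) ⇒ log(r) = 7.09 − 7.48 = -0.39
r = [OCl-]/[HOCl] = 10^(-0.39) = 0.407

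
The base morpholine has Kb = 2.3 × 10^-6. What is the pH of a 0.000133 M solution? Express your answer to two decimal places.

pH = 9.21

C4H8ONH + H2O ⇌ C4H8ONH2+ + OH-
From the ICE table, Kb = [OH-]²/(0.000133 − [OH-]) = 2.3 × 10^-6.
[OH-] is not negligible relative to C₀; solve [OH-]² + 2.3e-06·[OH-] − 3.06e-10 = 0.
[OH-] = [−2.3e-06 + √(2.3e-06² + 1.22e-09)]/2 = 1.64 × 10^-5 M
pOH = −log(1.64 × 10^-5) = 4.79; pH = 14.00 − 4.79 = 9.21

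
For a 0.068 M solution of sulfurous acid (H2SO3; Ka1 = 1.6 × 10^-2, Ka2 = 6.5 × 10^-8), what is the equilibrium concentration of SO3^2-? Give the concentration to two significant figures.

First ionization gives [H+] ≈ [HSO3-] = 2.59 × 10^-2 M.
Second step: Ka2 = [H+][SO3^2-]/[HSO3-] ≈ [SO3^2-] (since [H+] ≈ [HSO3-]).
So [SO3^2-] ≈ Ka2.

6.5 × 10^-8 M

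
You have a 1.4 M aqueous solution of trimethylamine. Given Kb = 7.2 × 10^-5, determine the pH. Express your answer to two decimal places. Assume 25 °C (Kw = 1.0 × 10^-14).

pH = 12.00

(CH3)3N + H2O ⇌ (CH3)3NH+ + OH-
From the ICE table, Kb = [OH-]²/(1.4 − [OH-]) = 7.2 × 10^-5.
Neglecting [OH-] in the denominator: [OH-] = √(7.2 × 10^-5 × 1.4) = 1.00 × 10^-2 M
Check: 0.72% ionized — well under 5%, approximation valid.
pOH = −log(1.00 × 10^-2) = 2.00; pH = 14.00 − 2.00 = 12.00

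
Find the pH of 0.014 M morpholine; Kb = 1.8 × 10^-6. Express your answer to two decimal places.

pH = 10.20

C4H8ONH + H2O ⇌ C4H8ONH2+ + OH-
Kb = x²/(0.014 − x) = 1.8 × 10^-6
Since Kb ≪ C₀, x ≈ √(Kb·C₀) = 1.59 × 10^-4 M.
pOH = −log(1.59 × 10^-4) = 3.80; pH = 14.00 − 3.80 = 10.20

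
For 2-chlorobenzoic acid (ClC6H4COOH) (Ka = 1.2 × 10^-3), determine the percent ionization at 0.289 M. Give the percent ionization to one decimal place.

6.2%

ClC6H4COOH ⇌ ClC6H4COO- + H+; let x = [H+] at equilibrium.
Ka = x²/(C₀ − x); solving the quadratic gives x = 1.80 × 10^-2 M.
Fraction ionized = 1.80 × 10^-2 / 0.289 = 0.0623 → 6.2%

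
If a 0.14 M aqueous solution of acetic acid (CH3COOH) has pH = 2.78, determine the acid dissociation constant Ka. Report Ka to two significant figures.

Ka = 2.0 × 10^-5

[H+] = 10^(-2.78) = 1.66 × 10^-3 M
At equilibrium [HA] = 0.14 − 1.66 × 10^-3 = 1.38 × 10^-1 M
Ka = [H+][A-]/[HA] = (1.66 × 10^-3)² / 1.38 × 10^-1 = 2.0 × 10^-5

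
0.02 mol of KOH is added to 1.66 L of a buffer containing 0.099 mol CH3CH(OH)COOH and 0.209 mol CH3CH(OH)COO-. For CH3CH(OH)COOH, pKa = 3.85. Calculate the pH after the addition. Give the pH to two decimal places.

OH- converts CH3CH(OH)COOH to CH3CH(OH)COO-: CH3CH(OH)COOH → 0.079 mol, CH3CH(OH)COO- → 0.229 mol.
pH = pKa + log([A⁻]/[HA]) = 3.85 + log(0.229/0.079) = 3.85 +0.462

pH = 4.31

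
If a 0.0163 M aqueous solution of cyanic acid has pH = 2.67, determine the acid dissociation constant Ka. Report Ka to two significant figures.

Ka = 3.2 × 10^-4

[H+] = 10^(-2.67) = 2.14 × 10^-3 M
At equilibrium [HA] = 0.0163 − 2.14 × 10^-3 = 1.42 × 10^-2 M
Ka = [H+][A-]/[HA] = (2.14 × 10^-3)² / 1.42 × 10^-2 = 3.2 × 10^-4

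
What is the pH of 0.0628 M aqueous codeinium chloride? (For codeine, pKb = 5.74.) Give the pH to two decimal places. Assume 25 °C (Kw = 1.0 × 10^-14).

pH = 4.73

C18H22NO3+ is the conjugate acid of the weak base C18H21NO3.
Kb = 10^(−5.74) = 1.82 × 10^-6
Ka = Kw/Kb = 1.0×10^-14 / 1.82 × 10^-6 = 5.49 × 10^-9
Ka = [H+]²/(0.0628 − [H+]) = 5.49 × 10^-9
Assume [H+] ≪ 0.0628: [H+] ≈ √(5.49 × 10^-9 × 0.0628) = 1.86 × 10^-5 M
Check: 0.03% ionized — well under 5%, approximation valid.
pH = −log[H+] = −log(1.86 × 10^-5) = 4.73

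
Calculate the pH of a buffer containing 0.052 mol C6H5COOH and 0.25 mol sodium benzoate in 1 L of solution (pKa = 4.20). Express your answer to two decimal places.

pH = 4.88

Henderson–Hasselbalch: pH = pKa + log([C6H5COO-]/[C6H5COOH]) = 4.20 + log(0.25/0.052)
pH = 4.20 + (+0.682) = 4.88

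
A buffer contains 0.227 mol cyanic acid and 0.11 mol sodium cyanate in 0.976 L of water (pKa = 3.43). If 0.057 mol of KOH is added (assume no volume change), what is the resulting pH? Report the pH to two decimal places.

pH = 3.42

OH- converts HOCN to OCN-: HOCN → 0.17 mol, OCN- → 0.167 mol.
pH = pKa + log([A⁻]/[HA]) = 3.43 + log(0.167/0.17) = 3.43 -0.008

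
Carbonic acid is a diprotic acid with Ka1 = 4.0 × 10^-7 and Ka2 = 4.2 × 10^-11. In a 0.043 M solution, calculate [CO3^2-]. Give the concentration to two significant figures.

4.2 × 10^-11 M

First ionization gives [H+] ≈ [HCO3-] = 1.31 × 10^-4 M.
Second step: Ka2 = [H+][CO3^2-]/[HCO3-] ≈ [CO3^2-] (since [H+] ≈ [HCO3-]).
So [CO3^2-] ≈ Ka2.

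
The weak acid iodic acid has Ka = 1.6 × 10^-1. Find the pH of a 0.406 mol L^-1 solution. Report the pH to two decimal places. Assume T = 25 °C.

HIO3 ⇌ IO3- + H+
Let x = [H+] at equilibrium. Ka = x²/(0.406 − x).
x is not negligible relative to C₀; solve x² + 0.16·x − 0.065 = 0.
x = [−0.16 + √(0.16² + 0.26)]/2 = 1.87 × 10^-1 M
pH = −log(1.87 × 10^-1) = 0.73

pH = 0.73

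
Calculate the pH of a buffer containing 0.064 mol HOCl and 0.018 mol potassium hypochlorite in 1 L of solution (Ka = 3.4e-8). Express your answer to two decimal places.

pKa = −log(3.4 × 10^-8) = 7.469
Using pH = pKa + log([base]/[acid]) with [base]/[acid] = 0.018/0.064:
pH = 7.469 + (-0.551) = 6.92

pH = 6.92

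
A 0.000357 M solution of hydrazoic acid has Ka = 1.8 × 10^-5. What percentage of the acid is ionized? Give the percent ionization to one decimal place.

HN3 ⇌ N3- + H+; let x = [H+] at equilibrium.
Solve x² + 1.8e-05x − 6.43e-09 = 0 → x = 7.17 × 10^-5 M
Fraction ionized = 7.17 × 10^-5 / 0.000357 = 0.2008 → 20.1%

20.1%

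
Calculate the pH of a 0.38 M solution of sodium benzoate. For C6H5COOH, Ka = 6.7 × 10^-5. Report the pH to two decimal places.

C6H5COO- is the conjugate base of the weak acid C6H5COOH.
Kb = Kw/Ka = 1.0×10^-14 / 6.7 × 10^-5 = 1.49 × 10^-10
From the ICE table, Kb = x²/(0.38 − x) = 1.49 × 10^-10.
Assume x ≪ 0.38: x ≈ √(1.49 × 10^-10 × 0.38) = 7.52 × 10^-6 M
(x/C₀ = 0.002% < 5%, so the approximation holds.)
pOH = 5.12, so pH = 14.00 − pOH = 8.88

pH = 8.88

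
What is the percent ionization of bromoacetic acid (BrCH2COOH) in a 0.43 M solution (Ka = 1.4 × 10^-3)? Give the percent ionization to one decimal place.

BrCH2COOH ⇌ BrCH2COO- + H+; let x = [H+] at equilibrium.
Solve x² + 0.0014x − 0.000602 = 0 → x = 2.38 × 10^-2 M
% ionization = x/C₀ × 100% = 2.38 × 10^-2/0.43 × 100% = 5.5%

5.5%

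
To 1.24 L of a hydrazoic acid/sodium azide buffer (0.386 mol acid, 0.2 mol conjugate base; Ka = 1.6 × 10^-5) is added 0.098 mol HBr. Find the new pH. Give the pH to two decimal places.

pH = 4.12

Added H+ converts N3- to HN3: HN3 → 0.484 mol, N3- → 0.102 mol.
pKa = −log(1.6 × 10^-5) = 4.796
pH = pKa + log(n_N3-/n_HN3) = 4.796 + log(0.102/0.484) = 4.796 + (-0.676)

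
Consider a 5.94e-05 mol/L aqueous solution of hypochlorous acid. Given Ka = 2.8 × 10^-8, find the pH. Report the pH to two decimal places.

HOCl ⇌ OCl- + H+
From the ICE table, Ka = x²/(5.94e-05 − x) = 2.8 × 10^-8.
Assume x ≪ 5.94e-05: x ≈ √(2.8 × 10^-8 × 5.94e-05) = 1.29 × 10^-6 M
Check: 2.2% ionized — well under 5%, approximation valid.
pH = −log(1.29 × 10^-6) = 5.89

pH = 5.89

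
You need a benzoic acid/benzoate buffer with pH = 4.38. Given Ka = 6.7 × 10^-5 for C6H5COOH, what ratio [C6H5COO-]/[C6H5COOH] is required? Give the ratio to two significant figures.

ratio = 1.6

pKa = -log(6.7 × 10^-5) = 4.174
pH = pKa + log(r) ⇒ log(r) = 4.38 − 4.174 = +0.206
r = [C6H5COO-]/[C6H5COOH] = 10^(+0.206) = 1.61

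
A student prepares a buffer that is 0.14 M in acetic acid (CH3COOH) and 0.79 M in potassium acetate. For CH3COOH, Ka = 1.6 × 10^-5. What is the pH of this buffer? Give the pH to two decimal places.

pKa = −log(1.6 × 10^-5) = 4.796
Using pH = pKa + log([base]/[acid]) with [base]/[acid] = 0.79/0.14:
pH = 4.796 + (+0.751) = 5.55

pH = 5.55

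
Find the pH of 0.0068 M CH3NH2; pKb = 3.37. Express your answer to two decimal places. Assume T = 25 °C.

CH3NH2 + H2O ⇌ CH3NH3+ + OH-
Kb = 10^(−3.37) = 4.27 × 10^-4
Let x = [OH-] at equilibrium. Kb = x²/(0.0068 − x).
Here C₀/Kb ≈ 15.9, so the small-x approximation fails. Use the quadratic:
x = (−Kb + √(Kb² + 4·Kb·C₀))/2 = 1.50 × 10^-3 M
pOH = 2.82, so pH = 14.00 − pOH = 11.18

pH = 11.18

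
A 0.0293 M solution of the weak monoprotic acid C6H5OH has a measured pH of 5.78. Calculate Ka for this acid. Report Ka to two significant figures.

[H+] = 10^(-5.78) = 1.66 × 10^-6 M
At equilibrium [HA] = 0.0293 − 1.66 × 10^-6 = 2.93 × 10^-2 M
Ka = [H+][A-]/[HA] = (1.66 × 10^-6)² / 2.93 × 10^-2 = 9.4 × 10^-11

Ka = 9.4 × 10^-11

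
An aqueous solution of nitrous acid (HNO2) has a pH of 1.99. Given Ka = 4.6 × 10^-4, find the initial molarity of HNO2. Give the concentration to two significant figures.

[H+] = 10^(-1.99) = 1.02 × 10^-2 M = x
Ka = x²/(C₀ − x) ⇒ C₀ = x + x²/Ka
C₀ = 1.02 × 10^-2 + (1.02 × 10^-2)²/(4.6 × 10^-4) = 2.36 × 10^-1 M

C₀ = 2.4 × 10^-1 M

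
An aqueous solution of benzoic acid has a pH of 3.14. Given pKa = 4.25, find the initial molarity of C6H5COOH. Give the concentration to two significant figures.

C₀ = 1.0 × 10^-2 M

[H+] = 10^(-3.14) = 7.24 × 10^-4 M = x
Ka = 10^(−4.25) = 5.62 × 10^-5
Ka = x²/(C₀ − x) ⇒ C₀ = x + x²/Ka
C₀ = 7.24 × 10^-4 + (7.24 × 10^-4)²/(5.62 × 10^-5) = 1.01 × 10^-2 M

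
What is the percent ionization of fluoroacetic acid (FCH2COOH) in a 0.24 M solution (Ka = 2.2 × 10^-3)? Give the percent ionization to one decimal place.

9.1%

FCH2COOH ⇌ FCH2COO- + H+; let x = [H+] at equilibrium.
Solve x² + 0.0022x − 0.000528 = 0 → x = 2.19 × 10^-2 M
Fraction ionized = 2.19 × 10^-2 / 0.24 = 0.0912 → 9.1%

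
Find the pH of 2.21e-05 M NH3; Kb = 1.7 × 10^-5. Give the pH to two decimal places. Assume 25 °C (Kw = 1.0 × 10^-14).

NH3 + H2O ⇌ NH4+ + OH-
From the ICE table, Kb = x²/(2.21e-05 − x) = 1.7 × 10^-5.
Here C₀/Kb ≈ 1.3, so the small-x approximation fails. Use the quadratic:
x = [−1.7e-05 + √(1.7e-05² + 1.5e-09)]/2 = 1.27 × 10^-5 M
pOH = 4.90, so pH = 14.00 − pOH = 9.10

pH = 9.10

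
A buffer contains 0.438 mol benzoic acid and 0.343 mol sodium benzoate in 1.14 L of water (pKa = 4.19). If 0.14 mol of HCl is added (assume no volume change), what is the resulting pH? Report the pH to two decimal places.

After neutralization: n(C6H5COOH) = 0.578 mol, n(C6H5COO-) = 0.203 mol.
pH = pKa + log([A⁻]/[HA]) = 4.19 + log(0.203/0.578) = 4.19 -0.454

pH = 3.74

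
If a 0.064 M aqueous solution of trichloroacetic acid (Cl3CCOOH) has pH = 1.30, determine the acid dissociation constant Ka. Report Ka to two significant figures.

Ka = 1.8 × 10^-1

[H+] = 10^(-1.30) = 5.01 × 10^-2 M
At equilibrium [HA] = 0.064 − 5.01 × 10^-2 = 1.39 × 10^-2 M
Ka = [H+][A-]/[HA] = (5.01 × 10^-2)² / 1.39 × 10^-2 = 1.8 × 10^-1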